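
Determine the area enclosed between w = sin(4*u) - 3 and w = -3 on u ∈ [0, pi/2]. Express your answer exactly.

The difference (sin(4*u) - 3) - (-3) = sin(4*u) changes sign at u = pi/4 inside [0, pi/2], so split the integral there.
∫[0,pi/4] (sin(4*u)) du = 1/2.
∫[pi/4,pi/2] (sin(4*u)) du = -1/2; the area of that piece is 1/2.
Total area = 1/2 + 1/2 = 1.

1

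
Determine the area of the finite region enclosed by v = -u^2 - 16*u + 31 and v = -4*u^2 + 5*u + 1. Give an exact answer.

Set the curves equal: -u^2 - 16*u + 31 = -4*u^2 + 5*u + 1, so 3*u^2 - 21*u + 30 = 0, which factors as 3*(u - 5)*(u - 2) = 0. The curves meet at u = 2, 5.
On [2, 5], v = -4*u^2 + 5*u + 1 is on top; that piece has area ∫[2,5] (-(3*u^2 - 21*u + 30)) du = 27/2.

27/2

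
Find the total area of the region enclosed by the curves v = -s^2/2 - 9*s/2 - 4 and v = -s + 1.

9/4

Set the curves equal: -s^2/2 - 9*s/2 - 4 = -s + 1, so -s^2/2 - 7*s/2 - 5 = 0, which factors as -(s + 2)*(s + 5)/2 = 0. The curves meet at s = -5, -2.
On [-5, -2], v = -s^2/2 - 9*s/2 - 4 is on top; that piece has area ∫[-5,-2] (-s^2/2 - 7*s/2 - 5) ds = 9/4.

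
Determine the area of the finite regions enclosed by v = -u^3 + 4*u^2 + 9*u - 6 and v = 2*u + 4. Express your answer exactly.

Set the curves equal: -u^3 + 4*u^2 + 9*u - 6 = 2*u + 4, so -u^3 + 4*u^2 + 7*u - 10 = 0, which factors as -(u - 5)*(u - 1)*(u + 2) = 0. The curves meet at u = -2, 1, 5.
On [-2, 1], v = 2*u + 4 is on top; that piece has area ∫[-2,1] (-(-u^3 + 4*u^2 + 7*u - 10)) du = 99/4.
On [1, 5], v = -u^3 + 4*u^2 + 9*u - 6 is on top; that piece has area ∫[1,5] (-u^3 + 4*u^2 + 7*u - 10) du = 160/3.
Total enclosed area = 99/4 + 160/3 = 937/12.

937/12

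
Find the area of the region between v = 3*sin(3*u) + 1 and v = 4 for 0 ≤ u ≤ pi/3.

-2 + pi

On [0, pi/3], (3*sin(3*u) + 1) - (4) = 3*sin(3*u) - 3 is ≤ 0 throughout, so the area is a single integral of |3*sin(3*u) - 3|.
∫[0,pi/3] (3*sin(3*u) - 3) du = 2 - pi; the area of that piece is -2 + pi.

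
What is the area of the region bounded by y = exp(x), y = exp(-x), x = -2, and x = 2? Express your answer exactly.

-4 + 2*exp(-2) + 2*exp(2)

The difference (exp(x)) - (exp(-x)) = exp(x) - exp(-x) changes sign at x = 0 inside [-2, 2], so split the integral there.
∫[-2,0] (exp(x) - exp(-x)) dx = -exp(2) - exp(-2) + 2; the area of that piece is -2 + exp(-2) + exp(2).
∫[0,2] (exp(x) - exp(-x)) dx = -2 + exp(-2) + exp(2).
Total area = (-2 + exp(-2) + exp(2)) + (-2 + exp(-2) + exp(2)) = -4 + 2*exp(-2) + 2*exp(2).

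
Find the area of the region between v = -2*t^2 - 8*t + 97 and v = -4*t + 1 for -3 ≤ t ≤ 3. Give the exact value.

540

On [-3, 3], (-2*t^2 - 8*t + 97) - (-4*t + 1) = -2*t^2 - 4*t + 96 is ≥ 0 throughout, so the area is a single integral of |-2*t^2 - 4*t + 96|.
∫[-3,3] (-2*t^2 - 4*t + 96) dt = 540.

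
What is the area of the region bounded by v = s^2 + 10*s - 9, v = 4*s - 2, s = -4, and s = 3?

The difference (s^2 + 10*s - 9) - (4*s - 2) = s^2 + 6*s - 7 changes sign at s = 1 inside [-4, 3], so split the integral there.
∫[-4,1] (s^2 + 6*s - 7) ds = -175/3; the area of that piece is 175/3.
∫[1,3] (s^2 + 6*s - 7) ds = 56/3.
Total area = 175/3 + 56/3 = 77.

77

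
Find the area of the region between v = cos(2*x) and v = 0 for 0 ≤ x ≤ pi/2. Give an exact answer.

1

The difference (cos(2*x)) - (0) = cos(2*x) changes sign at x = pi/4 inside [0, pi/2], so split the integral there.
∫[0,pi/4] (cos(2*x)) dx = 1/2.
∫[pi/4,pi/2] (cos(2*x)) dx = -1/2; the area of that piece is 1/2.
Total area = 1/2 + 1/2 = 1.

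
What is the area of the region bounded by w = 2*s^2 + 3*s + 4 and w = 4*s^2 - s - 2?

64/3

Set the curves equal: 2*s^2 + 3*s + 4 = 4*s^2 - s - 2, so -2*s^2 + 4*s + 6 = 0, which factors as -2*(s - 3)*(s + 1) = 0. The curves meet at s = -1, 3.
On [-1, 3], w = 2*s^2 + 3*s + 4 is on top; that piece has area ∫[-1,3] (-2*s^2 + 4*s + 6) ds = 64/3.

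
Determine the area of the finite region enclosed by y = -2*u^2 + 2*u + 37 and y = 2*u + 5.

Set the curves equal: -2*u^2 + 2*u + 37 = 2*u + 5, so -2*u^2 + 32 = 0, which factors as -2*(u - 4)*(u + 4) = 0. The curves meet at u = -4, 4.
On [-4, 4], y = -2*u^2 + 2*u + 37 is on top; that piece has area ∫[-4,4] (-2*u^2 + 32) du = 512/3.

512/3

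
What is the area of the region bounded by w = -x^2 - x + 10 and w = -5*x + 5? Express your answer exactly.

36

Set the curves equal: -x^2 - x + 10 = -5*x + 5, so -x^2 + 4*x + 5 = 0, which factors as -(x - 5)*(x + 1) = 0. The curves meet at x = -1, 5.
On [-1, 5], w = -x^2 - x + 10 is on top; that piece has area ∫[-1,5] (-x^2 + 4*x + 5) dx = 36.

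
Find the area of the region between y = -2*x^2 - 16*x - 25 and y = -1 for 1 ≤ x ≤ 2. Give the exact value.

On [1, 2], (-2*x^2 - 16*x - 25) - (-1) = -2*x^2 - 16*x - 24 is ≤ 0 throughout, so the area is a single integral of |-2*x^2 - 16*x - 24|.
∫[1,2] (-2*x^2 - 16*x - 24) dx = -158/3; the area of that piece is 158/3.

158/3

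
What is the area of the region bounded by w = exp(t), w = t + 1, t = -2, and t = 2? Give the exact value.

On [-2, 2], (exp(t)) - (t + 1) = -t + exp(t) - 1 is ≥ 0 throughout, so the area is a single integral of |-t + exp(t) - 1|.
∫[-2,2] (-t + exp(t) - 1) dt = -4 - exp(-2) + exp(2).

-4 - exp(-2) + exp(2)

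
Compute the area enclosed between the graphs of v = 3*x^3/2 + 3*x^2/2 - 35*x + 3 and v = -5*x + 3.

Set the curves equal: 3*x^3/2 + 3*x^2/2 - 35*x + 3 = -5*x + 3, so 3*x^3/2 + 3*x^2/2 - 30*x = 0, which factors as 3*x*(x - 4)*(x + 5)/2 = 0. The curves meet at x = -5, 0, 4.
On [-5, 0], v = 3*x^3/2 + 3*x^2/2 - 35*x + 3 is on top; that piece has area ∫[-5,0] (3*x^3/2 + 3*x^2/2 - 30*x) dx = 1625/8.
On [0, 4], v = -5*x + 3 is on top; that piece has area ∫[0,4] (-(3*x^3/2 + 3*x^2/2 - 30*x)) dx = 112.
Total enclosed area = 1625/8 + 112 = 2521/8.

2521/8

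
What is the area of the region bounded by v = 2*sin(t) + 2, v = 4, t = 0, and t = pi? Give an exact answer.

-4 + 2*pi

On [0, pi], (2*sin(t) + 2) - (4) = 2*sin(t) - 2 is ≤ 0 throughout, so the area is a single integral of |2*sin(t) - 2|.
∫[0,pi] (2*sin(t) - 2) dt = 4 - 2*pi; the area of that piece is -4 + 2*pi.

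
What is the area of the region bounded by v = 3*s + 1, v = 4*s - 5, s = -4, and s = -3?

19/2

On [-4, -3], (3*s + 1) - (4*s - 5) = -s + 6 is ≥ 0 throughout, so the area is a single integral of |-s + 6|.
∫[-4,-3] (-s + 6) ds = 19/2.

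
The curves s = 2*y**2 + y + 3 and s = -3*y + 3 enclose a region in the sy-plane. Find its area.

8/3

Both boundary curves give s as a function of y, so integrate with respect to y. Setting them equal: 2*y**2 + 4*y = 0, i.e. 2*y*(y + 2) = 0, so they meet at y = -2, 0.
For y in [-2, 0], s = 2*y**2 + y + 3 is on the left; area = ∫[-2,0] (-(2*y**2 + 4*y)) dy = 8/3.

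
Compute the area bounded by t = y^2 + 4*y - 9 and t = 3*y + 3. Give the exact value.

343/6

Both boundary curves give t as a function of y, so integrate with respect to y. Setting them equal: y^2 + y - 12 = 0, i.e. (y - 3)*(y + 4) = 0, so they meet at y = -4, 3.
For y in [-4, 3], t = y^2 + 4*y - 9 is on the left; area = ∫[-4,3] (-(y^2 + y - 12)) dy = 343/6.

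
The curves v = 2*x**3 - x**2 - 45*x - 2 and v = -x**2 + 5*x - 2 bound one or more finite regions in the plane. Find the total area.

625

Set the curves equal: 2*x**3 - x**2 - 45*x - 2 = -x**2 + 5*x - 2, so 2*x**3 - 50*x = 0, which factors as 2*x*(x - 5)*(x + 5) = 0. The curves meet at x = -5, 0, 5.
On [-5, 0], v = 2*x**3 - x**2 - 45*x - 2 is on top; that piece has area ∫[-5,0] (2*x**3 - 50*x) dx = 625/2.
On [0, 5], v = -x**2 + 5*x - 2 is on top; that piece has area ∫[0,5] (-(2*x**3 - 50*x)) dx = 625/2.
Total enclosed area = 625/2 + 625/2 = 625.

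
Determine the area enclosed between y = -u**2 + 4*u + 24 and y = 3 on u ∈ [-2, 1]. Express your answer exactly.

On [-2, 1], (-u**2 + 4*u + 24) - (3) = -u**2 + 4*u + 21 is ≥ 0 throughout, so the area is a single integral of |-u**2 + 4*u + 21|.
∫[-2,1] (-u**2 + 4*u + 21) du = 54.

54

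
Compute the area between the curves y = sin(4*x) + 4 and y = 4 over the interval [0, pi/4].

On [0, pi/4], (sin(4*x) + 4) - (4) = sin(4*x) is ≥ 0 throughout, so the area is a single integral of |sin(4*x)|.
∫[0,pi/4] (sin(4*x)) dx = 1/2.

1/2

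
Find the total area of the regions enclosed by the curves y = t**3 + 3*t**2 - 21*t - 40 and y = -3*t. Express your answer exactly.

Set the curves equal: t**3 + 3*t**2 - 21*t - 40 = -3*t, so t**3 + 3*t**2 - 18*t - 40 = 0, which factors as (t - 4)*(t + 2)*(t + 5) = 0. The curves meet at t = -5, -2, 4.
On [-5, -2], y = t**3 + 3*t**2 - 21*t - 40 is on top; that piece has area ∫[-5,-2] (t**3 + 3*t**2 - 18*t - 40) dt = 135/4.
On [-2, 4], y = -3*t is on top; that piece has area ∫[-2,4] (-(t**3 + 3*t**2 - 18*t - 40)) dt = 216.
Total enclosed area = 135/4 + 216 = 999/4.

999/4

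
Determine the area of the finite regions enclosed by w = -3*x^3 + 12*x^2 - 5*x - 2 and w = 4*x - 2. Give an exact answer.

37/4

Set the curves equal: -3*x^3 + 12*x^2 - 5*x - 2 = 4*x - 2, so -3*x^3 + 12*x^2 - 9*x = 0, which factors as -3*x*(x - 3)*(x - 1) = 0. The curves meet at x = 0, 1, 3.
On [0, 1], w = 4*x - 2 is on top; that piece has area ∫[0,1] (-(-3*x^3 + 12*x^2 - 9*x)) dx = 5/4.
On [1, 3], w = -3*x^3 + 12*x^2 - 5*x - 2 is on top; that piece has area ∫[1,3] (-3*x^3 + 12*x^2 - 9*x) dx = 8.
Total enclosed area = 5/4 + 8 = 37/4.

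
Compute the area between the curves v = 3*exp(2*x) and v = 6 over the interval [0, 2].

The difference (3*exp(2*x)) - (6) = 3*exp(2*x) - 6 changes sign at x = log(2)/2 inside [0, 2], so split the integral there.
∫[0,log(2)/2] (3*exp(2*x) - 6) dx = 3/2 - log(8); the area of that piece is -3/2 + log(8).
∫[log(2)/2,2] (3*exp(2*x) - 6) dx = -15 + 3*log(2) + 3*exp(4)/2.
Total area = (-3/2 + log(8)) + (-15 + 3*log(2) + 3*exp(4)/2) = -33/2 + 6*log(2) + 3*exp(4)/2.

-33/2 + 6*log(2) + 3*exp(4)/2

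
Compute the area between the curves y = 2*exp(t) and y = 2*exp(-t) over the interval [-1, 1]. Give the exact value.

-8 + 4*exp(-1) + 4*exp(1)

The difference (2*exp(t)) - (2*exp(-t)) = 2*exp(t) - 2*exp(-t) changes sign at t = 0 inside [-1, 1], so split the integral there.
∫[-1,0] (2*exp(t) - 2*exp(-t)) dt = -2*exp(1) - 2*exp(-1) + 4; the area of that piece is -4 + 2*exp(-1) + 2*exp(1).
∫[0,1] (2*exp(t) - 2*exp(-t)) dt = -4 + 2*exp(-1) + 2*exp(1).
Total area = (-4 + 2*exp(-1) + 2*exp(1)) + (-4 + 2*exp(-1) + 2*exp(1)) = -8 + 4*exp(-1) + 4*exp(1).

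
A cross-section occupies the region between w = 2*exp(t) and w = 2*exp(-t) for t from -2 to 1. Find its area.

-8 + 2*exp(-2) + 2*exp(-1) + 2*exp(1) + 2*exp(2)

The difference (2*exp(t)) - (2*exp(-t)) = 2*exp(t) - 2*exp(-t) changes sign at t = 0 inside [-2, 1], so split the integral there.
∫[-2,0] (2*exp(t) - 2*exp(-t)) dt = -2*exp(2) - 2*exp(-2) + 4; the area of that piece is -4 + 2*exp(-2) + 2*exp(2).
∫[0,1] (2*exp(t) - 2*exp(-t)) dt = -4 + 2*exp(-1) + 2*exp(1).
Total area = (-4 + 2*exp(-2) + 2*exp(2)) + (-4 + 2*exp(-1) + 2*exp(1)) = -8 + 2*exp(-2) + 2*exp(-1) + 2*exp(1) + 2*exp(2).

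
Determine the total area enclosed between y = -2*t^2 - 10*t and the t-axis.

The curve meets the t-axis where -2*t^2 - 10*t = 0, i.e. -2*t*(t + 5) = 0, at t = -5, 0.
On [-5, 0] the curve lies above the axis; ∫[-5,0] (-2*t^2 - 10*t) dt = 125/3, giving area 125/3.

125/3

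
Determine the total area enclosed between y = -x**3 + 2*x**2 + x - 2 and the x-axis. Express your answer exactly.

The curve meets the x-axis where -x**3 + 2*x**2 + x - 2 = 0, i.e. -(x - 2)*(x - 1)*(x + 1) = 0, at x = -1, 1, 2.
On [-1, 1] the curve lies below the axis; ∫[-1,1] (-x**3 + 2*x**2 + x - 2) dx = -8/3, giving area 8/3.
On [1, 2] the curve lies above the axis; ∫[1,2] (-x**3 + 2*x**2 + x - 2) dx = 5/12, giving area 5/12.
Total area = 8/3 + 5/12 = 37/12.

37/12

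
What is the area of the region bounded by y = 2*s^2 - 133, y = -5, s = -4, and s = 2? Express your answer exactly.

On [-4, 2], (2*s^2 - 133) - (-5) = 2*s^2 - 128 is ≤ 0 throughout, so the area is a single integral of |2*s^2 - 128|.
∫[-4,2] (2*s^2 - 128) ds = -720; the area of that piece is 720.

720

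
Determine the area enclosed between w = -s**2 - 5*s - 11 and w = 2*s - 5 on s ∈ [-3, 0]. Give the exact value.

The difference (-s**2 - 5*s - 11) - (2*s - 5) = -s**2 - 7*s - 6 changes sign at s = -1 inside [-3, 0], so split the integral there.
∫[-3,-1] (-s**2 - 7*s - 6) ds = 22/3.
∫[-1,0] (-s**2 - 7*s - 6) ds = -17/6; the area of that piece is 17/6.
Total area = 22/3 + 17/6 = 61/6.

61/6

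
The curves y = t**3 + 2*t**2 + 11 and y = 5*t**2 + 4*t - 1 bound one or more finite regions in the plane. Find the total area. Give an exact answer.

131/4

Set the curves equal: t**3 + 2*t**2 + 11 = 5*t**2 + 4*t - 1, so t**3 - 3*t**2 - 4*t + 12 = 0, which factors as (t - 3)*(t - 2)*(t + 2) = 0. The curves meet at t = -2, 2, 3.
On [-2, 2], y = t**3 + 2*t**2 + 11 is on top; that piece has area ∫[-2,2] (t**3 - 3*t**2 - 4*t + 12) dt = 32.
On [2, 3], y = 5*t**2 + 4*t - 1 is on top; that piece has area ∫[2,3] (-(t**3 - 3*t**2 - 4*t + 12)) dt = 3/4.
Total enclosed area = 32 + 3/4 = 131/4.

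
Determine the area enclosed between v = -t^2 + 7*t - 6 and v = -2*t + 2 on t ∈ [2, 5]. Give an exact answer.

63/2

On [2, 5], (-t^2 + 7*t - 6) - (-2*t + 2) = -t^2 + 9*t - 8 is ≥ 0 throughout, so the area is a single integral of |-t^2 + 9*t - 8|.
∫[2,5] (-t^2 + 9*t - 8) dt = 63/2.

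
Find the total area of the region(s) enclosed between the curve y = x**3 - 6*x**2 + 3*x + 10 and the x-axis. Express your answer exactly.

The curve meets the x-axis where x**3 - 6*x**2 + 3*x + 10 = 0, i.e. (x - 5)*(x - 2)*(x + 1) = 0, at x = -1, 2, 5.
On [-1, 2] the curve lies above the axis; ∫[-1,2] (x**3 - 6*x**2 + 3*x + 10) dx = 81/4, giving area 81/4.
On [2, 5] the curve lies below the axis; ∫[2,5] (x**3 - 6*x**2 + 3*x + 10) dx = -81/4, giving area 81/4.
Total area = 81/4 + 81/4 = 81/2.

81/2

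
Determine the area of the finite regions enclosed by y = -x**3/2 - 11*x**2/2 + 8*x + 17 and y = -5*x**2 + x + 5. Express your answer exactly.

1741/24

Set the curves equal: -x**3/2 - 11*x**2/2 + 8*x + 17 = -5*x**2 + x + 5, so -x**3/2 - x**2/2 + 7*x + 12 = 0, which factors as -(x - 4)*(x + 2)*(x + 3)/2 = 0. The curves meet at x = -3, -2, 4.
On [-3, -2], y = -5*x**2 + x + 5 is on top; that piece has area ∫[-3,-2] (-(-x**3/2 - x**2/2 + 7*x + 12)) dx = 13/24.
On [-2, 4], y = -x**3/2 - 11*x**2/2 + 8*x + 17 is on top; that piece has area ∫[-2,4] (-x**3/2 - x**2/2 + 7*x + 12) dx = 72.
Total enclosed area = 13/24 + 72 = 1741/24.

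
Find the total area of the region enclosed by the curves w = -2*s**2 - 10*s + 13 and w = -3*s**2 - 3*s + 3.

Set the curves equal: -2*s**2 - 10*s + 13 = -3*s**2 - 3*s + 3, so s**2 - 7*s + 10 = 0, which factors as (s - 5)*(s - 2) = 0. The curves meet at s = 2, 5.
On [2, 5], w = -3*s**2 - 3*s + 3 is on top; that piece has area ∫[2,5] (-(s**2 - 7*s + 10)) ds = 9/2.

9/2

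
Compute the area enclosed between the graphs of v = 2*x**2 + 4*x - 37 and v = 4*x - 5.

Set the curves equal: 2*x**2 + 4*x - 37 = 4*x - 5, so 2*x**2 - 32 = 0, which factors as 2*(x - 4)*(x + 4) = 0. The curves meet at x = -4, 4.
On [-4, 4], v = 4*x - 5 is on top; that piece has area ∫[-4,4] (-(2*x**2 - 32)) dx = 512/3.

512/3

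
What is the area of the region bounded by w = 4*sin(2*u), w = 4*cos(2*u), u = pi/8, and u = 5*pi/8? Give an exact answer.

4*sqrt(2)

On [pi/8, 5*pi/8], (4*sin(2*u)) - (4*cos(2*u)) = 4*sin(2*u) - 4*cos(2*u) is ≥ 0 throughout, so the area is a single integral of |4*sin(2*u) - 4*cos(2*u)|.
∫[pi/8,5*pi/8] (4*sin(2*u) - 4*cos(2*u)) du = 4*sqrt(2).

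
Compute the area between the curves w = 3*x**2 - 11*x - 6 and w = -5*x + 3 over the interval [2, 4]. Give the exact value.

The difference (3*x**2 - 11*x - 6) - (-5*x + 3) = 3*x**2 - 6*x - 9 changes sign at x = 3 inside [2, 4], so split the integral there.
∫[2,3] (3*x**2 - 6*x - 9) dx = -5; the area of that piece is 5.
∫[3,4] (3*x**2 - 6*x - 9) dx = 7.
Total area = 5 + 7 = 12.

12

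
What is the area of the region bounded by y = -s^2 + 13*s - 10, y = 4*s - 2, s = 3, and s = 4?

On [3, 4], (-s^2 + 13*s - 10) - (4*s - 2) = -s^2 + 9*s - 8 is ≥ 0 throughout, so the area is a single integral of |-s^2 + 9*s - 8|.
∫[3,4] (-s^2 + 9*s - 8) ds = 67/6.

67/6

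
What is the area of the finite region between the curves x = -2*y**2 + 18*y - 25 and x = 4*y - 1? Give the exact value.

Both boundary curves give x as a function of y, so integrate with respect to y. Setting them equal: -2*y**2 + 14*y - 24 = 0, i.e. -2*(y - 4)*(y - 3) = 0, so they meet at y = 3, 4.
For y in [3, 4], x = -2*y**2 + 18*y - 25 is on the right; area = ∫[3,4] (-2*y**2 + 14*y - 24) dy = 1/3.

1/3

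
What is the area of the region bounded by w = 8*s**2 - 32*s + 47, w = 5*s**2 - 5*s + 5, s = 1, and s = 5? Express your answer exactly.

The difference (8*s**2 - 32*s + 47) - (5*s**2 - 5*s + 5) = 3*s**2 - 27*s + 42 changes sign at s = 2 inside [1, 5], so split the integral there.
∫[1,2] (3*s**2 - 27*s + 42) ds = 17/2.
∫[2,5] (3*s**2 - 27*s + 42) ds = -81/2; the area of that piece is 81/2.
Total area = 17/2 + 81/2 = 49.

49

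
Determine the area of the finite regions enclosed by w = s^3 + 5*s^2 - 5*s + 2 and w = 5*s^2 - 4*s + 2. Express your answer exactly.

1/2

Set the curves equal: s^3 + 5*s^2 - 5*s + 2 = 5*s^2 - 4*s + 2, so s^3 - s = 0, which factors as s*(s - 1)*(s + 1) = 0. The curves meet at s = -1, 0, 1.
On [-1, 0], w = s^3 + 5*s^2 - 5*s + 2 is on top; that piece has area ∫[-1,0] (s^3 - s) ds = 1/4.
On [0, 1], w = 5*s^2 - 4*s + 2 is on top; that piece has area ∫[0,1] (-(s^3 - s)) ds = 1/4.
Total enclosed area = 1/4 + 1/4 = 1/2.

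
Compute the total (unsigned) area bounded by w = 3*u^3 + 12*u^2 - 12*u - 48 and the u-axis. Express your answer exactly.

The curve meets the u-axis where 3*u^3 + 12*u^2 - 12*u - 48 = 0, i.e. 3*(u - 2)*(u + 2)*(u + 4) = 0, at u = -4, -2, 2.
On [-4, -2] the curve lies above the axis; ∫[-4,-2] (3*u^3 + 12*u^2 - 12*u - 48) du = 20, giving area 20.
On [-2, 2] the curve lies below the axis; ∫[-2,2] (3*u^3 + 12*u^2 - 12*u - 48) du = -128, giving area 128.
Total area = 20 + 128 = 148.

148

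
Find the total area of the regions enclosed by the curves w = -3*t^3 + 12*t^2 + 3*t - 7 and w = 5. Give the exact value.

Set the curves equal: -3*t^3 + 12*t^2 + 3*t - 7 = 5, so -3*t^3 + 12*t^2 + 3*t - 12 = 0, which factors as -3*(t - 4)*(t - 1)*(t + 1) = 0. The curves meet at t = -1, 1, 4.
On [-1, 1], w = 5 is on top; that piece has area ∫[-1,1] (-(-3*t^3 + 12*t^2 + 3*t - 12)) dt = 16.
On [1, 4], w = -3*t^3 + 12*t^2 + 3*t - 7 is on top; that piece has area ∫[1,4] (-3*t^3 + 12*t^2 + 3*t - 12) dt = 189/4.
Total enclosed area = 16 + 189/4 = 253/4.

253/4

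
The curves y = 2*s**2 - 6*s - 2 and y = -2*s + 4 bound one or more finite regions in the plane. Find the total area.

64/3

Set the curves equal: 2*s**2 - 6*s - 2 = -2*s + 4, so 2*s**2 - 4*s - 6 = 0, which factors as 2*(s - 3)*(s + 1) = 0. The curves meet at s = -1, 3.
On [-1, 3], y = -2*s + 4 is on top; that piece has area ∫[-1,3] (-(2*s**2 - 4*s - 6)) ds = 64/3.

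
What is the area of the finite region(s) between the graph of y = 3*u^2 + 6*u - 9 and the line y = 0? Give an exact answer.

32

The curve meets the u-axis where 3*u^2 + 6*u - 9 = 0, i.e. 3*(u - 1)*(u + 3) = 0, at u = -3, 1.
On [-3, 1] the curve lies below the axis; ∫[-3,1] (3*u^2 + 6*u - 9) du = -32, giving area 32.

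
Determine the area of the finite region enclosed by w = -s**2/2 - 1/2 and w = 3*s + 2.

16/3

Set the curves equal: -s**2/2 - 1/2 = 3*s + 2, so -s**2/2 - 3*s - 5/2 = 0, which factors as -(s + 1)*(s + 5)/2 = 0. The curves meet at s = -5, -1.
On [-5, -1], w = -s**2/2 - 1/2 is on top; that piece has area ∫[-5,-1] (-s**2/2 - 3*s - 5/2) ds = 16/3.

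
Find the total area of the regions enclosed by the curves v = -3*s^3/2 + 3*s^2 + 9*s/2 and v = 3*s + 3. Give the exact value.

37/8

Set the curves equal: -3*s^3/2 + 3*s^2 + 9*s/2 = 3*s + 3, so -3*s^3/2 + 3*s^2 + 3*s/2 - 3 = 0, which factors as -3*(s - 2)*(s - 1)*(s + 1)/2 = 0. The curves meet at s = -1, 1, 2.
On [-1, 1], v = 3*s + 3 is on top; that piece has area ∫[-1,1] (-(-3*s^3/2 + 3*s^2 + 3*s/2 - 3)) ds = 4.
On [1, 2], v = -3*s^3/2 + 3*s^2 + 9*s/2 is on top; that piece has area ∫[1,2] (-3*s^3/2 + 3*s^2 + 3*s/2 - 3) ds = 5/8.
Total enclosed area = 4 + 5/8 = 37/8.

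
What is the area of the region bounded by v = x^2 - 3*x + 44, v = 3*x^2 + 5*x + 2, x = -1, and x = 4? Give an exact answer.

The difference (x^2 - 3*x + 44) - (3*x^2 + 5*x + 2) = -2*x^2 - 8*x + 42 changes sign at x = 3 inside [-1, 4], so split the integral there.
∫[-1,3] (-2*x^2 - 8*x + 42) dx = 352/3.
∫[3,4] (-2*x^2 - 8*x + 42) dx = -32/3; the area of that piece is 32/3.
Total area = 352/3 + 32/3 = 128.

128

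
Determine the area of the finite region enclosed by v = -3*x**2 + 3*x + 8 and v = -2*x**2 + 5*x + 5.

Set the curves equal: -3*x**2 + 3*x + 8 = -2*x**2 + 5*x + 5, so -x**2 - 2*x + 3 = 0, which factors as -(x - 1)*(x + 3) = 0. The curves meet at x = -3, 1.
On [-3, 1], v = -3*x**2 + 3*x + 8 is on top; that piece has area ∫[-3,1] (-x**2 - 2*x + 3) dx = 32/3.

32/3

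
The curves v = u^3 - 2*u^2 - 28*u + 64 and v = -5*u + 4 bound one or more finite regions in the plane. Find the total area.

Set the curves equal: u^3 - 2*u^2 - 28*u + 64 = -5*u + 4, so u^3 - 2*u^2 - 23*u + 60 = 0, which factors as (u - 4)*(u - 3)*(u + 5) = 0. The curves meet at u = -5, 3, 4.
On [-5, 3], v = u^3 - 2*u^2 - 28*u + 64 is on top; that piece has area ∫[-5,3] (u^3 - 2*u^2 - 23*u + 60) du = 1280/3.
On [3, 4], v = -5*u + 4 is on top; that piece has area ∫[3,4] (-(u^3 - 2*u^2 - 23*u + 60)) du = 17/12.
Total enclosed area = 1280/3 + 17/12 = 5137/12.

5137/12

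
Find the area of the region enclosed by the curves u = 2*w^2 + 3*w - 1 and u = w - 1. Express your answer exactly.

1/3

Both boundary curves give u as a function of w, so integrate with respect to w. Setting them equal: 2*w^2 + 2*w = 0, i.e. 2*w*(w + 1) = 0, so they meet at w = -1, 0.
For w in [-1, 0], u = 2*w^2 + 3*w - 1 is on the left; area = ∫[-1,0] (-(2*w^2 + 2*w)) dw = 1/3.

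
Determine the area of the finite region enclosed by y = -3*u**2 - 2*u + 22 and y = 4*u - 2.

Set the curves equal: -3*u**2 - 2*u + 22 = 4*u - 2, so -3*u**2 - 6*u + 24 = 0, which factors as -3*(u - 2)*(u + 4) = 0. The curves meet at u = -4, 2.
On [-4, 2], y = -3*u**2 - 2*u + 22 is on top; that piece has area ∫[-4,2] (-3*u**2 - 6*u + 24) du = 108.

108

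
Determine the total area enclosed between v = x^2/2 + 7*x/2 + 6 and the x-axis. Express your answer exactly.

1/12

The curve meets the x-axis where x^2/2 + 7*x/2 + 6 = 0, i.e. (x + 3)*(x + 4)/2 = 0, at x = -4, -3.
On [-4, -3] the curve lies below the axis; ∫[-4,-3] (x^2/2 + 7*x/2 + 6) dx = -1/12, giving area 1/12.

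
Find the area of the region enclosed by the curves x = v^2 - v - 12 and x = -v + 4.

Both boundary curves give x as a function of v, so integrate with respect to v. Setting them equal: v^2 - 16 = 0, i.e. (v - 4)*(v + 4) = 0, so they meet at v = -4, 4.
For v in [-4, 4], x = v^2 - v - 12 is on the left; area = ∫[-4,4] (-(v^2 - 16)) dv = 256/3.

256/3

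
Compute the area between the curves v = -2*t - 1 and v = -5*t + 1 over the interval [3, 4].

On [3, 4], (-2*t - 1) - (-5*t + 1) = 3*t - 2 is ≥ 0 throughout, so the area is a single integral of |3*t - 2|.
∫[3,4] (3*t - 2) dt = 17/2.

17/2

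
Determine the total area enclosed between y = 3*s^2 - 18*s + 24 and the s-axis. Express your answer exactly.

4

The curve meets the s-axis where 3*s^2 - 18*s + 24 = 0, i.e. 3*(s - 4)*(s - 2) = 0, at s = 2, 4.
On [2, 4] the curve lies below the axis; ∫[2,4] (3*s^2 - 18*s + 24) ds = -4, giving area 4.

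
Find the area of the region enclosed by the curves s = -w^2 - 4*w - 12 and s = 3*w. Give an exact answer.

1/6

Both boundary curves give s as a function of w, so integrate with respect to w. Setting them equal: -w^2 - 7*w - 12 = 0, i.e. -(w + 3)*(w + 4) = 0, so they meet at w = -4, -3.
For w in [-4, -3], s = -w^2 - 4*w - 12 is on the right; area = ∫[-4,-3] (-w^2 - 7*w - 12) dw = 1/6.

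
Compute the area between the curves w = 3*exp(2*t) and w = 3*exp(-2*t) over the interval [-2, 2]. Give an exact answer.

-6 + 3*exp(-4) + 3*exp(4)

The difference (3*exp(2*t)) - (3*exp(-2*t)) = 3*exp(2*t) - 3*exp(-2*t) changes sign at t = 0 inside [-2, 2], so split the integral there.
∫[-2,0] (3*exp(2*t) - 3*exp(-2*t)) dt = -3*exp(4)/2 - 3*exp(-4)/2 + 3; the area of that piece is -3 + 3*exp(-4)/2 + 3*exp(4)/2.
∫[0,2] (3*exp(2*t) - 3*exp(-2*t)) dt = -3 + 3*exp(-4)/2 + 3*exp(4)/2.
Total area = (-3 + 3*exp(-4)/2 + 3*exp(4)/2) + (-3 + 3*exp(-4)/2 + 3*exp(4)/2) = -6 + 3*exp(-4) + 3*exp(4).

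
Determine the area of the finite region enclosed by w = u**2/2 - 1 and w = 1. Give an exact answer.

16/3

Set the curves equal: u**2/2 - 1 = 1, so u**2/2 - 2 = 0, which factors as (u - 2)*(u + 2)/2 = 0. The curves meet at u = -2, 2.
On [-2, 2], w = 1 is on top; that piece has area ∫[-2,2] (-(u**2/2 - 2)) du = 16/3.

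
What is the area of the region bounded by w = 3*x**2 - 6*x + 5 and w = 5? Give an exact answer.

4

Set the curves equal: 3*x**2 - 6*x + 5 = 5, so 3*x**2 - 6*x = 0, which factors as 3*x*(x - 2) = 0. The curves meet at x = 0, 2.
On [0, 2], w = 5 is on top; that piece has area ∫[0,2] (-(3*x**2 - 6*x)) dx = 4.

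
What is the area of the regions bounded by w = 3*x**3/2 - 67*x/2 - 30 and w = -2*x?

Set the curves equal: 3*x**3/2 - 67*x/2 - 30 = -2*x, so 3*x**3/2 - 63*x/2 - 30 = 0, which factors as 3*(x - 5)*(x + 1)*(x + 4)/2 = 0. The curves meet at x = -4, -1, 5.
On [-4, -1], w = 3*x**3/2 - 67*x/2 - 30 is on top; that piece has area ∫[-4,-1] (3*x**3/2 - 63*x/2 - 30) dx = 405/8.
On [-1, 5], w = -2*x is on top; that piece has area ∫[-1,5] (-(3*x**3/2 - 63*x/2 - 30)) dx = 324.
Total enclosed area = 405/8 + 324 = 2997/8.

2997/8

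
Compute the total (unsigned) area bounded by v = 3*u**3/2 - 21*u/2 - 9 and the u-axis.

The curve meets the u-axis where 3*u**3/2 - 21*u/2 - 9 = 0, i.e. 3*(u - 3)*(u + 1)*(u + 2)/2 = 0, at u = -2, -1, 3.
On [-2, -1] the curve lies above the axis; ∫[-2,-1] (3*u**3/2 - 21*u/2 - 9) du = 9/8, giving area 9/8.
On [-1, 3] the curve lies below the axis; ∫[-1,3] (3*u**3/2 - 21*u/2 - 9) du = -48, giving area 48.
Total area = 9/8 + 48 = 393/8.

393/8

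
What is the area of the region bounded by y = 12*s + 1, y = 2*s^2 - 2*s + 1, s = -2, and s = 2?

56

The difference (12*s + 1) - (2*s^2 - 2*s + 1) = -2*s^2 + 14*s changes sign at s = 0 inside [-2, 2], so split the integral there.
∫[-2,0] (-2*s^2 + 14*s) ds = -100/3; the area of that piece is 100/3.
∫[0,2] (-2*s^2 + 14*s) ds = 68/3.
Total area = 100/3 + 68/3 = 56.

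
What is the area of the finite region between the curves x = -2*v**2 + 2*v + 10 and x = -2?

125/3

Both boundary curves give x as a function of v, so integrate with respect to v. Setting them equal: -2*v**2 + 2*v + 12 = 0, i.e. -2*(v - 3)*(v + 2) = 0, so they meet at v = -2, 3.
For v in [-2, 3], x = -2*v**2 + 2*v + 10 is on the right; area = ∫[-2,3] (-2*v**2 + 2*v + 12) dv = 125/3.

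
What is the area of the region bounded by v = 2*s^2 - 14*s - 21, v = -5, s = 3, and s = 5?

236/3

On [3, 5], (2*s^2 - 14*s - 21) - (-5) = 2*s^2 - 14*s - 16 is ≤ 0 throughout, so the area is a single integral of |2*s^2 - 14*s - 16|.
∫[3,5] (2*s^2 - 14*s - 16) ds = -236/3; the area of that piece is 236/3.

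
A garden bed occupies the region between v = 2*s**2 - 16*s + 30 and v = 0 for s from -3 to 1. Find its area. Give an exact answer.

On [-3, 1], (2*s**2 - 16*s + 30) - (0) = 2*s**2 - 16*s + 30 is ≥ 0 throughout, so the area is a single integral of |2*s**2 - 16*s + 30|.
∫[-3,1] (2*s**2 - 16*s + 30) ds = 608/3.

608/3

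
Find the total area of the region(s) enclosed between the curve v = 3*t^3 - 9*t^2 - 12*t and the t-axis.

The curve meets the t-axis where 3*t^3 - 9*t^2 - 12*t = 0, i.e. 3*t*(t - 4)*(t + 1) = 0, at t = -1, 0, 4.
On [-1, 0] the curve lies above the axis; ∫[-1,0] (3*t^3 - 9*t^2 - 12*t) dt = 9/4, giving area 9/4.
On [0, 4] the curve lies below the axis; ∫[0,4] (3*t^3 - 9*t^2 - 12*t) dt = -96, giving area 96.
Total area = 9/4 + 96 = 393/4.

393/4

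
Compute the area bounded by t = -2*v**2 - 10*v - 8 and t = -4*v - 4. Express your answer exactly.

Both boundary curves give t as a function of v, so integrate with respect to v. Setting them equal: -2*v**2 - 6*v - 4 = 0, i.e. -2*(v + 1)*(v + 2) = 0, so they meet at v = -2, -1.
For v in [-2, -1], t = -2*v**2 - 10*v - 8 is on the right; area = ∫[-2,-1] (-2*v**2 - 6*v - 4) dv = 1/3.

1/3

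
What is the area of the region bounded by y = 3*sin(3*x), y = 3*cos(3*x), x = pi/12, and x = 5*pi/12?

2*sqrt(2)

On [pi/12, 5*pi/12], (3*sin(3*x)) - (3*cos(3*x)) = 3*sin(3*x) - 3*cos(3*x) is ≥ 0 throughout, so the area is a single integral of |3*sin(3*x) - 3*cos(3*x)|.
∫[pi/12,5*pi/12] (3*sin(3*x) - 3*cos(3*x)) dx = 2*sqrt(2).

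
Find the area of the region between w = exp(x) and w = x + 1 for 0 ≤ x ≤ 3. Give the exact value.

-17/2 + exp(3)

On [0, 3], (exp(x)) - (x + 1) = -x + exp(x) - 1 is ≥ 0 throughout, so the area is a single integral of |-x + exp(x) - 1|.
∫[0,3] (-x + exp(x) - 1) dx = -17/2 + exp(3).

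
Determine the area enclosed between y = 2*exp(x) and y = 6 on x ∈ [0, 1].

On [0, 1], (2*exp(x)) - (6) = 2*exp(x) - 6 is ≤ 0 throughout, so the area is a single integral of |2*exp(x) - 6|.
∫[0,1] (2*exp(x) - 6) dx = -8 + 2*exp(1); the area of that piece is 8 - 2*exp(1).

8 - 2*exp(1)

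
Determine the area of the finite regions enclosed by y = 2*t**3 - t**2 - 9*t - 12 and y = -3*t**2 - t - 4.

Set the curves equal: 2*t**3 - t**2 - 9*t - 12 = -3*t**2 - t - 4, so 2*t**3 + 2*t**2 - 8*t - 8 = 0, which factors as 2*(t - 2)*(t + 1)*(t + 2) = 0. The curves meet at t = -2, -1, 2.
On [-2, -1], y = 2*t**3 - t**2 - 9*t - 12 is on top; that piece has area ∫[-2,-1] (2*t**3 + 2*t**2 - 8*t - 8) dt = 7/6.
On [-1, 2], y = -3*t**2 - t - 4 is on top; that piece has area ∫[-1,2] (-(2*t**3 + 2*t**2 - 8*t - 8)) dt = 45/2.
Total enclosed area = 7/6 + 45/2 = 71/3.

71/3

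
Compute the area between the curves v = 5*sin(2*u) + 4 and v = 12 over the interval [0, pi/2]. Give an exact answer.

On [0, pi/2], (5*sin(2*u) + 4) - (12) = 5*sin(2*u) - 8 is ≤ 0 throughout, so the area is a single integral of |5*sin(2*u) - 8|.
∫[0,pi/2] (5*sin(2*u) - 8) du = 5 - 4*pi; the area of that piece is -5 + 4*pi.

-5 + 4*pi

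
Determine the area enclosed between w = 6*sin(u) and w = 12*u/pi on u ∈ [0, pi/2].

6 - 3*pi/2

On [0, pi/2], (6*sin(u)) - (12*u/pi) = -12*u/pi + 6*sin(u) is ≥ 0 throughout, so the area is a single integral of |-12*u/pi + 6*sin(u)|.
∫[0,pi/2] (-12*u/pi + 6*sin(u)) du = 6 - 3*pi/2.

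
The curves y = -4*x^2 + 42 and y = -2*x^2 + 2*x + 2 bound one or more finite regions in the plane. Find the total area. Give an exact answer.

Set the curves equal: -4*x^2 + 42 = -2*x^2 + 2*x + 2, so -2*x^2 - 2*x + 40 = 0, which factors as -2*(x - 4)*(x + 5) = 0. The curves meet at x = -5, 4.
On [-5, 4], y = -4*x^2 + 42 is on top; that piece has area ∫[-5,4] (-2*x^2 - 2*x + 40) dx = 243.

243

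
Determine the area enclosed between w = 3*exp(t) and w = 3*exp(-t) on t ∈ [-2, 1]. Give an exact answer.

The difference (3*exp(t)) - (3*exp(-t)) = 3*exp(t) - 3*exp(-t) changes sign at t = 0 inside [-2, 1], so split the integral there.
∫[-2,0] (3*exp(t) - 3*exp(-t)) dt = -3*exp(2) - 3*exp(-2) + 6; the area of that piece is -6 + 3*exp(-2) + 3*exp(2).
∫[0,1] (3*exp(t) - 3*exp(-t)) dt = -6 + 3*exp(-1) + 3*exp(1).
Total area = (-6 + 3*exp(-2) + 3*exp(2)) + (-6 + 3*exp(-1) + 3*exp(1)) = -12 + 3*exp(-2) + 3*exp(-1) + 3*exp(1) + 3*exp(2).

-12 + 3*exp(-2) + 3*exp(-1) + 3*exp(1) + 3*exp(2)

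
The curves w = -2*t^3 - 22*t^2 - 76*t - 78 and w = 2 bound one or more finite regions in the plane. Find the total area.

Set the curves equal: -2*t^3 - 22*t^2 - 76*t - 78 = 2, so -2*t^3 - 22*t^2 - 76*t - 80 = 0, which factors as -2*(t + 2)*(t + 4)*(t + 5) = 0. The curves meet at t = -5, -4, -2.
On [-5, -4], w = 2 is on top; that piece has area ∫[-5,-4] (-(-2*t^3 - 22*t^2 - 76*t - 80)) dt = 5/6.
On [-4, -2], w = -2*t^3 - 22*t^2 - 76*t - 78 is on top; that piece has area ∫[-4,-2] (-2*t^3 - 22*t^2 - 76*t - 80) dt = 16/3.
Total enclosed area = 5/6 + 16/3 = 37/6.

37/6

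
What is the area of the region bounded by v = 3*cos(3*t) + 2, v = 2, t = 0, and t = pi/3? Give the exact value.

2

The difference (3*cos(3*t) + 2) - (2) = 3*cos(3*t) changes sign at t = pi/6 inside [0, pi/3], so split the integral there.
∫[0,pi/6] (3*cos(3*t)) dt = 1.
∫[pi/6,pi/3] (3*cos(3*t)) dt = -1; the area of that piece is 1.
Total area = 1 + 1 = 2.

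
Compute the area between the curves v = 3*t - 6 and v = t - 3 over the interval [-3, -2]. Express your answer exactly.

On [-3, -2], (3*t - 6) - (t - 3) = 2*t - 3 is ≤ 0 throughout, so the area is a single integral of |2*t - 3|.
∫[-3,-2] (2*t - 3) dt = -8; the area of that piece is 8.

8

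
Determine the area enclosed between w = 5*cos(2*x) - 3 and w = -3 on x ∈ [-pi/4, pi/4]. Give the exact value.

On [-pi/4, pi/4], (5*cos(2*x) - 3) - (-3) = 5*cos(2*x) is ≥ 0 throughout, so the area is a single integral of |5*cos(2*x)|.
∫[-pi/4,pi/4] (5*cos(2*x)) dx = 5.

5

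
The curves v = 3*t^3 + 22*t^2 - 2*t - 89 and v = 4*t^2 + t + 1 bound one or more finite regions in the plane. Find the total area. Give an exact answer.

Set the curves equal: 3*t^3 + 22*t^2 - 2*t - 89 = 4*t^2 + t + 1, so 3*t^3 + 18*t^2 - 3*t - 90 = 0, which factors as 3*(t - 2)*(t + 3)*(t + 5) = 0. The curves meet at t = -5, -3, 2.
On [-5, -3], v = 3*t^3 + 22*t^2 - 2*t - 89 is on top; that piece has area ∫[-5,-3] (3*t^3 + 18*t^2 - 3*t - 90) dt = 24.
On [-3, 2], v = 4*t^2 + t + 1 is on top; that piece has area ∫[-3,2] (-(3*t^3 + 18*t^2 - 3*t - 90)) dt = 1125/4.
Total enclosed area = 24 + 1125/4 = 1221/4.

1221/4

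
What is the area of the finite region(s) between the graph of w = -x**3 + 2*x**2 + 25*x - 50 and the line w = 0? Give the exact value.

2459/6

The curve meets the x-axis where -x**3 + 2*x**2 + 25*x - 50 = 0, i.e. -(x - 5)*(x - 2)*(x + 5) = 0, at x = -5, 2, 5.
On [-5, 2] the curve lies below the axis; ∫[-5,2] (-x**3 + 2*x**2 + 25*x - 50) dx = -4459/12, giving area 4459/12.
On [2, 5] the curve lies above the axis; ∫[2,5] (-x**3 + 2*x**2 + 25*x - 50) dx = 153/4, giving area 153/4.
Total area = 4459/12 + 153/4 = 2459/6.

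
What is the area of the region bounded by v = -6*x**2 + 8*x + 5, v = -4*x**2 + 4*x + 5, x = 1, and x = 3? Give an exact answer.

4

The difference (-6*x**2 + 8*x + 5) - (-4*x**2 + 4*x + 5) = -2*x**2 + 4*x changes sign at x = 2 inside [1, 3], so split the integral there.
∫[1,2] (-2*x**2 + 4*x) dx = 4/3.
∫[2,3] (-2*x**2 + 4*x) dx = -8/3; the area of that piece is 8/3.
Total area = 4/3 + 8/3 = 4.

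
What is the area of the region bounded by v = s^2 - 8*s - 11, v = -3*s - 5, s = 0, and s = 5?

On [0, 5], (s^2 - 8*s - 11) - (-3*s - 5) = s^2 - 5*s - 6 is ≤ 0 throughout, so the area is a single integral of |s^2 - 5*s - 6|.
∫[0,5] (s^2 - 5*s - 6) ds = -305/6; the area of that piece is 305/6.

305/6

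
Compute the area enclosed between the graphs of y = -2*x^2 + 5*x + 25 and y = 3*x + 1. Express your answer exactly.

Set the curves equal: -2*x^2 + 5*x + 25 = 3*x + 1, so -2*x^2 + 2*x + 24 = 0, which factors as -2*(x - 4)*(x + 3) = 0. The curves meet at x = -3, 4.
On [-3, 4], y = -2*x^2 + 5*x + 25 is on top; that piece has area ∫[-3,4] (-2*x^2 + 2*x + 24) dx = 343/3.

343/3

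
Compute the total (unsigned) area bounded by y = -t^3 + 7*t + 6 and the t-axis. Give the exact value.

The curve meets the t-axis where -t^3 + 7*t + 6 = 0, i.e. -(t - 3)*(t + 1)*(t + 2) = 0, at t = -2, -1, 3.
On [-2, -1] the curve lies below the axis; ∫[-2,-1] (-t^3 + 7*t + 6) dt = -3/4, giving area 3/4.
On [-1, 3] the curve lies above the axis; ∫[-1,3] (-t^3 + 7*t + 6) dt = 32, giving area 32.
Total area = 3/4 + 32 = 131/4.

131/4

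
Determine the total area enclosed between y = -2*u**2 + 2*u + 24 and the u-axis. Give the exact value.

343/3

The curve meets the u-axis where -2*u**2 + 2*u + 24 = 0, i.e. -2*(u - 4)*(u + 3) = 0, at u = -3, 4.
On [-3, 4] the curve lies above the axis; ∫[-3,4] (-2*u**2 + 2*u + 24) du = 343/3, giving area 343/3.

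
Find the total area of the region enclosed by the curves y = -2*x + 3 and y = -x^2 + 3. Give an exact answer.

Set the curves equal: -2*x + 3 = -x^2 + 3, so x^2 - 2*x = 0, which factors as x*(x - 2) = 0. The curves meet at x = 0, 2.
On [0, 2], y = -x^2 + 3 is on top; that piece has area ∫[0,2] (-(x^2 - 2*x)) dx = 4/3.

4/3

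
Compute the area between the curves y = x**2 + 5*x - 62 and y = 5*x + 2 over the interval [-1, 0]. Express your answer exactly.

On [-1, 0], (x**2 + 5*x - 62) - (5*x + 2) = x**2 - 64 is ≤ 0 throughout, so the area is a single integral of |x**2 - 64|.
∫[-1,0] (x**2 - 64) dx = -191/3; the area of that piece is 191/3.

191/3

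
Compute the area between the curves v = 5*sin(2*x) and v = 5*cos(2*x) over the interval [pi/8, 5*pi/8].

5*sqrt(2)

On [pi/8, 5*pi/8], (5*sin(2*x)) - (5*cos(2*x)) = 5*sin(2*x) - 5*cos(2*x) is ≥ 0 throughout, so the area is a single integral of |5*sin(2*x) - 5*cos(2*x)|.
∫[pi/8,5*pi/8] (5*sin(2*x) - 5*cos(2*x)) dx = 5*sqrt(2).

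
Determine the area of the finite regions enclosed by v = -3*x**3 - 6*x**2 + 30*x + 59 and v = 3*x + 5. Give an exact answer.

Set the curves equal: -3*x**3 - 6*x**2 + 30*x + 59 = 3*x + 5, so -3*x**3 - 6*x**2 + 27*x + 54 = 0, which factors as -3*(x - 3)*(x + 2)*(x + 3) = 0. The curves meet at x = -3, -2, 3.
On [-3, -2], v = 3*x + 5 is on top; that piece has area ∫[-3,-2] (-(-3*x**3 - 6*x**2 + 27*x + 54)) dx = 11/4.
On [-2, 3], v = -3*x**3 - 6*x**2 + 30*x + 59 is on top; that piece has area ∫[-2,3] (-3*x**3 - 6*x**2 + 27*x + 54) dx = 875/4.
Total enclosed area = 11/4 + 875/4 = 443/2.

443/2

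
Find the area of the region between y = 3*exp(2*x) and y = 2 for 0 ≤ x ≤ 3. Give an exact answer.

On [0, 3], (3*exp(2*x)) - (2) = 3*exp(2*x) - 2 is ≥ 0 throughout, so the area is a single integral of |3*exp(2*x) - 2|.
∫[0,3] (3*exp(2*x) - 2) dx = -15/2 + 3*exp(6)/2.

-15/2 + 3*exp(6)/2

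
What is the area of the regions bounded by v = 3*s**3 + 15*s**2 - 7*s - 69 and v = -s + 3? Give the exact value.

443/2

Set the curves equal: 3*s**3 + 15*s**2 - 7*s - 69 = -s + 3, so 3*s**3 + 15*s**2 - 6*s - 72 = 0, which factors as 3*(s - 2)*(s + 3)*(s + 4) = 0. The curves meet at s = -4, -3, 2.
On [-4, -3], v = 3*s**3 + 15*s**2 - 7*s - 69 is on top; that piece has area ∫[-4,-3] (3*s**3 + 15*s**2 - 6*s - 72) ds = 11/4.
On [-3, 2], v = -s + 3 is on top; that piece has area ∫[-3,2] (-(3*s**3 + 15*s**2 - 6*s - 72)) ds = 875/4.
Total enclosed area = 11/4 + 875/4 = 443/2.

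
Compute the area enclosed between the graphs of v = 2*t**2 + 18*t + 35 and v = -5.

Set the curves equal: 2*t**2 + 18*t + 35 = -5, so 2*t**2 + 18*t + 40 = 0, which factors as 2*(t + 4)*(t + 5) = 0. The curves meet at t = -5, -4.
On [-5, -4], v = -5 is on top; that piece has area ∫[-5,-4] (-(2*t**2 + 18*t + 40)) dt = 1/3.

1/3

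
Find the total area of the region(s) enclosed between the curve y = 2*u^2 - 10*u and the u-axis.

The curve meets the u-axis where 2*u^2 - 10*u = 0, i.e. 2*u*(u - 5) = 0, at u = 0, 5.
On [0, 5] the curve lies below the axis; ∫[0,5] (2*u^2 - 10*u) du = -125/3, giving area 125/3.

125/3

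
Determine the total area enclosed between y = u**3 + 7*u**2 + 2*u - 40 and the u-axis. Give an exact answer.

The curve meets the u-axis where u**3 + 7*u**2 + 2*u - 40 = 0, i.e. (u - 2)*(u + 4)*(u + 5) = 0, at u = -5, -4, 2.
On [-5, -4] the curve lies above the axis; ∫[-5,-4] (u**3 + 7*u**2 + 2*u - 40) du = 13/12, giving area 13/12.
On [-4, 2] the curve lies below the axis; ∫[-4,2] (u**3 + 7*u**2 + 2*u - 40) du = -144, giving area 144.
Total area = 13/12 + 144 = 1741/12.

1741/12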